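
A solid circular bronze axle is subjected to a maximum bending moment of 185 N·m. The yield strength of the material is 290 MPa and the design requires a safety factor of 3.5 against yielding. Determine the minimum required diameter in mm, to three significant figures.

d = 28.3 mm

σ_allow = 290/3.5 = 82.86 MPa.
For a solid circular section σ = 32M/(πd³), so d³ = 32M/(π σ_allow) = 32×185000/(π×82.86) = 22740 mm³.
d = 28.33 mm.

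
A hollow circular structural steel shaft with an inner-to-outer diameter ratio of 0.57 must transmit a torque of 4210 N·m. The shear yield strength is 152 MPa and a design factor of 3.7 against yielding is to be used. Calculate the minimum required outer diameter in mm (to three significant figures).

d_o = 83.6 mm

τ_allow = 152/3.7 = 41.08 MPa.
For a hollow shaft τ = 16T/[πd_o³(1−k⁴)] with k = 0.57, so 1−k⁴ = 0.8944.
d_o³ = 16T/[π τ_allow (1−k⁴)] = 16×4210000/(π×41.08×0.8944) = 583500 mm³.
d_o = 83.56 mm.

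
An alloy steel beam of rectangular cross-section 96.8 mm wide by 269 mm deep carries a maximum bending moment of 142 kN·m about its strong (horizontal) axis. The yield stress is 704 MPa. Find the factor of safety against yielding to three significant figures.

Section modulus S = bh²/6 = 96.8×269²/6 = 1.167×10^6 mm³.
σ = M/S = 1.4200×10^8/1.167×10^6 = 121.6 MPa.
n = 704/121.6 = 5.788.

n = 5.79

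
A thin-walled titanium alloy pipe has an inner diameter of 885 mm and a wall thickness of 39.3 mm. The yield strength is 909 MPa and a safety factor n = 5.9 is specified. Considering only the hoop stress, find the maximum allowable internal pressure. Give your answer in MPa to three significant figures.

p_allow = 13.7 MPa

σ_allow = 909/5.9 = 154.1 MPa.
σ_h = pD/(2t) → p_allow = 2σ_allow t/D = 2×154.1×39.3/885 = 13.68 MPa.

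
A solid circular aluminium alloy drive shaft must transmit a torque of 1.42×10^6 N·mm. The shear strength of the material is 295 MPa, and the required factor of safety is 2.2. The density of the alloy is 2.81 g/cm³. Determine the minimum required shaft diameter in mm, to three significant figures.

Allowable shear stress τ_allow = 295/2.2 = 134.1 MPa.
For a solid shaft τ = 16T/(πd³), so d³ = 16T/(π τ_allow) = 16×1420000/(π×134.1) = 53930 mm³.
d = (53930)^(1/3) = 37.78 mm.

d = 37.8 mm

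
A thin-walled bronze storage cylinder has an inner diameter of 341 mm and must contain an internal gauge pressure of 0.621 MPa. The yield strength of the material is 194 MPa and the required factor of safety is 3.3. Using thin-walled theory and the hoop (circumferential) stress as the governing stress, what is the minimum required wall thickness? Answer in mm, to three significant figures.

σ_allow = 194/3.3 = 58.79 MPa.
Hoop stress σ_h = pD/(2t), so t = pD/(2σ_allow) = 0.621×341/(2×58.79) = 1.801 mm.

t = 1.80 mm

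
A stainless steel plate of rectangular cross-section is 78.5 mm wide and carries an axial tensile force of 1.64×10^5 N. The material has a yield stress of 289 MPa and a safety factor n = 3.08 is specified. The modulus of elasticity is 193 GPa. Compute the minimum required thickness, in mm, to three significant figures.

σ_allow = 289/3.08 = 93.83 MPa.
Required area A = F/σ_allow = 164000/93.83 = 1748 mm².
t = A/w = 1748/78.5 = 22.27 mm.

t = 22.3 mm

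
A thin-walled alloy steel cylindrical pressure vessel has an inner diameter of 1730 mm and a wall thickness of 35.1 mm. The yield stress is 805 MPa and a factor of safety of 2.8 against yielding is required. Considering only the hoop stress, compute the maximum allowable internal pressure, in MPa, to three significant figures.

σ_allow = 805/2.8 = 287.5 MPa.
σ_h = pD/(2t) → p_allow = 2σ_allow t/D = 2×287.5×35.1/1730 = 11.67 MPa.

p_allow = 11.7 MPa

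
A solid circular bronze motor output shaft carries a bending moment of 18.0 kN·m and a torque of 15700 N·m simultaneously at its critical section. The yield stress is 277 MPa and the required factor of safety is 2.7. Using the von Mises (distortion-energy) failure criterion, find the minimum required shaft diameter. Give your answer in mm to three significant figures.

σ_allow = σ_y/n = 277/2.7 = 102.6 MPa.
For a solid shaft σ_b = 32M/(πd³) and τ = 16T/(πd³), so the von Mises stress is σ' = (16/πd³)·√(4M²+3T²).
√(4M²+3T²) = √(4×(1.800×10^7)² + 3×(1.570×10^7)²) = 4.512×10^7 N·mm.
d³ = 16×4.512×10^7/(π×102.6) = 2.240×10^6 mm³.
d = 130.8 mm.

d = 131 mm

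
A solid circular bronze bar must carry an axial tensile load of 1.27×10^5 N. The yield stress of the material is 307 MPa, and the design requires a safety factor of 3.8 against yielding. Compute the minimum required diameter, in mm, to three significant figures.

Allowable stress σ_allow = 307/3.8 = 80.79 MPa.
Required area A = F/σ_allow = 127000/80.79 = 1572 mm².
A = πd²/4 → d = √(4A/π) = 44.74 mm.

d = 44.7 mm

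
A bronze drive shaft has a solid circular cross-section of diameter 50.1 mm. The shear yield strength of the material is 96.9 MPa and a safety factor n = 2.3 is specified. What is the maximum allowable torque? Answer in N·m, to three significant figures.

T_allow = 1040 N·m

τ_allow = 96.9/2.3 = 42.13 MPa.
For a solid shaft T_allow = τ_allow·πd³/16; πd³/16 = π×50.1³/16 = 24690 mm³.
T_allow = 42.13×24690 = 1.040×10^6 N·mm = 1040 N·m.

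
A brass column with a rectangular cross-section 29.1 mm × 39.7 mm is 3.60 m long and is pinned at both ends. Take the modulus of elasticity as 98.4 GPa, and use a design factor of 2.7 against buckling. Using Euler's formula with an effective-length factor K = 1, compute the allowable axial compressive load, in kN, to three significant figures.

P_allow = 2.26 kN

Buckling occurs about the weak axis: I_min = h·b³/12 = 39.7×29.1³/12 = 81520 mm⁴ (b = 29.1 mm is the smaller dimension).
Effective length L_e = KL = 1×3.60 m = 3600 mm.
Euler critical load P_cr = π²EI/L_e² = π²×98400×81520/3600² = 6109 N.
P_allow = P_cr/n = 6109/2.7 = 2263 N.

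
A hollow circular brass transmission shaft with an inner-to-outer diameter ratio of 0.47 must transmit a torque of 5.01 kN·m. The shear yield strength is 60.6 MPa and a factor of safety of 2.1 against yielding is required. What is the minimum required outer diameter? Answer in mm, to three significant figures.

d_o = 97.6 mm

τ_allow = 60.6/2.1 = 28.86 MPa.
For a hollow shaft τ = 16T/[πd_o³(1−k⁴)] with k = 0.47, so 1−k⁴ = 0.9512.
d_o³ = 16T/[π τ_allow (1−k⁴)] = 16×5010000/(π×28.86×0.9512) = 929600 mm³.
d_o = 97.59 mm.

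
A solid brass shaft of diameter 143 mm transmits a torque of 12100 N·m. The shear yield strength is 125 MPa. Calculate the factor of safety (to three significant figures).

n = 5.93

τ = 16T/(πd³) = 16×1.2100×10^7/(π×143³) = 21.07 MPa.
n = τ_limit/τ = 125/21.07 = 5.931.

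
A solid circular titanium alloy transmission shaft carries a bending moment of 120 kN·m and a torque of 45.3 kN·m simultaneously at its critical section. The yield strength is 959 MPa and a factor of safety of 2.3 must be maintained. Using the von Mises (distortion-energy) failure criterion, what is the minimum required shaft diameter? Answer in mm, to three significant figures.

σ_allow = σ_y/n = 959/2.3 = 417.0 MPa.
For a solid shaft σ_b = 32M/(πd³) and τ = 16T/(πd³), so the von Mises stress is σ' = (16/πd³)·√(4M²+3T²).
√(4M²+3T²) = √(4×(1.200×10^8)² + 3×(4.530×10^7)²) = 2.525×10^8 N·mm.
d³ = 16×2.525×10^8/(π×417.0) = 3.084×10^6 mm³.
d = 145.6 mm.

d = 146 mm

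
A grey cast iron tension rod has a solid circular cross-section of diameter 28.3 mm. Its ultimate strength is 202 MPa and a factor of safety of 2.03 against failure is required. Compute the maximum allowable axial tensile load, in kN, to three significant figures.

σ_allow = 202/2.03 = 99.51 MPa.
A = πd²/4 = π×28.3²/4 = 629.0 mm².
F_allow = σ_allow × A = 99.51×629.0 = 62590 N.

F_allow = 62.6 kN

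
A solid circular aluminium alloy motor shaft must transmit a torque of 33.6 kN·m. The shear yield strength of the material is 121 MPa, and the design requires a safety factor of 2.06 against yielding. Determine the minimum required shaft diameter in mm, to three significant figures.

d = 143 mm

Allowable shear stress τ_allow = 121/2.06 = 58.74 MPa.
For a solid shaft τ = 16T/(πd³), so d³ = 16T/(π τ_allow) = 16×3.3600×10^7/(π×58.74) = 2.913×10^6 mm³.
d = (2.913×10^6)^(1/3) = 142.8 mm.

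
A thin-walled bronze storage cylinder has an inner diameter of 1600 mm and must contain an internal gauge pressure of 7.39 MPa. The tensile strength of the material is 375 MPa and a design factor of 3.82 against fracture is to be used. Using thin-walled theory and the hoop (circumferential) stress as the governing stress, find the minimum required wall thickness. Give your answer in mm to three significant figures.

t = 60.2 mm

σ_allow = 375/3.82 = 98.17 MPa.
Hoop stress σ_h = pD/(2t), so t = pD/(2σ_allow) = 7.39×1600/(2×98.17) = 60.22 mm.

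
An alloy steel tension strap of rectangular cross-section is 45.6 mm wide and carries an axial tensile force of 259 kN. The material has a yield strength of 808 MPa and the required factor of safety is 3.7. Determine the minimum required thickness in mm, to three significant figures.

t = 26.0 mm

σ_allow = 808/3.7 = 218.4 MPa.
Required area A = F/σ_allow = 259000/218.4 = 1186 mm².
t = A/w = 1186/45.6 = 26.01 mm.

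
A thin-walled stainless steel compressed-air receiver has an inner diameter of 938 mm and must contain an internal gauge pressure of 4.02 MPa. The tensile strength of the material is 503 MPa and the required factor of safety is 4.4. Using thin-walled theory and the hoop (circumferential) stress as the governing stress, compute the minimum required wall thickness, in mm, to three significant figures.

σ_allow = 503/4.4 = 114.3 MPa.
Hoop stress σ_h = pD/(2t), so t = pD/(2σ_allow) = 4.02×938/(2×114.3) = 16.49 mm.

t = 16.5 mm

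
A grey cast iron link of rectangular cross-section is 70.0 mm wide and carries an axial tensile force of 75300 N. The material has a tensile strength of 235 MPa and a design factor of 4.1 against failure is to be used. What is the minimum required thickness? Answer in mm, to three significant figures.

t = 18.8 mm

σ_allow = 235/4.1 = 57.32 MPa.
Required area A = F/σ_allow = 75300/57.32 = 1314 mm².
t = A/w = 1314/70.0 = 18.77 mm.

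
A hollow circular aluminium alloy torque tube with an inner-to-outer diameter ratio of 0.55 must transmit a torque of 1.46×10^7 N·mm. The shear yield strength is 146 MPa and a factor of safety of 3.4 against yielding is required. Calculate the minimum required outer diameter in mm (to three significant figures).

τ_allow = 146/3.4 = 42.94 MPa.
For a hollow shaft τ = 16T/[πd_o³(1−k⁴)] with k = 0.55, so 1−k⁴ = 0.9085.
d_o³ = 16T/[π τ_allow (1−k⁴)] = 16×1.4600×10^7/(π×42.94×0.9085) = 1.906×10^6 mm³.
d_o = 124.0 mm.

d_o = 124 mm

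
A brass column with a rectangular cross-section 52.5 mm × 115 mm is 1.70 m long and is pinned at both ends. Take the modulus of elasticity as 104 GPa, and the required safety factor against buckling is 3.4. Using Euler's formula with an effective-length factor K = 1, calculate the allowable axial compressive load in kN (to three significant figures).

Buckling occurs about the weak axis: I_min = h·b³/12 = 115×52.5³/12 = 1.387×10^6 mm⁴ (b = 52.5 mm is the smaller dimension).
Effective length L_e = KL = 1×1.70 m = 1700 mm.
Euler critical load P_cr = π²EI/L_e² = π²×104000×1.387×10^6/1700² = 492500 N.
P_allow = P_cr/n = 492500/3.4 = 144900 N.

P_allow = 145 kN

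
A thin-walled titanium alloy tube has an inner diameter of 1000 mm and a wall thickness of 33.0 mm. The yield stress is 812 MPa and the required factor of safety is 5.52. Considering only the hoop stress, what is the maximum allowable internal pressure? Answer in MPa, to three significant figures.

σ_allow = 812/5.52 = 147.1 MPa.
σ_h = pD/(2t) → p_allow = 2σ_allow t/D = 2×147.1×33.0/1000 = 9.709 MPa.

p_allow = 9.71 MPa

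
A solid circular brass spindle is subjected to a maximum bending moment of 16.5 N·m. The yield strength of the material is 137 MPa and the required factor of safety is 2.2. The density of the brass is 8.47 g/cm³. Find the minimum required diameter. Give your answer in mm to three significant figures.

d = 13.9 mm

σ_allow = 137/2.2 = 62.27 MPa.
For a solid circular section σ = 32M/(πd³), so d³ = 32M/(π σ_allow) = 32×16500/(π×62.27) = 2699 mm³.
d = 13.92 mm.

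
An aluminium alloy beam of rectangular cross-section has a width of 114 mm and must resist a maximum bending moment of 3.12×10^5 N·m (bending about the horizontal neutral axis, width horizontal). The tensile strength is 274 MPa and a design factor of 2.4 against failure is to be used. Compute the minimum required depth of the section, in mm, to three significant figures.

σ_allow = 274/2.4 = 114.2 MPa.
For a rectangular section σ = 6M/(bh²), so h² = 6M/(b σ_allow) = 6×3.1200×10^8/(114×114.2) = 143800 mm².
h = 379.3 mm.

h = 379 mm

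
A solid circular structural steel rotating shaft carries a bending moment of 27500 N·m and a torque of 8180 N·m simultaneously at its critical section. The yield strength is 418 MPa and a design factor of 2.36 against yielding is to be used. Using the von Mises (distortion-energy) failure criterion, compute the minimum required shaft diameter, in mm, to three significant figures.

σ_allow = σ_y/n = 418/2.36 = 177.1 MPa.
For a solid shaft σ_b = 32M/(πd³) and τ = 16T/(πd³), so the von Mises stress is σ' = (16/πd³)·√(4M²+3T²).
√(4M²+3T²) = √(4×(2.750×10^7)² + 3×(8.180×10^6)²) = 5.680×10^7 N·mm.
d³ = 16×5.680×10^7/(π×177.1) = 1.633×10^6 mm³.
d = 117.8 mm.

d = 118 mm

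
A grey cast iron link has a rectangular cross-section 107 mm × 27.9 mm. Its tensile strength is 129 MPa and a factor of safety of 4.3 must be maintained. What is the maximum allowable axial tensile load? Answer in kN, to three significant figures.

σ_allow = 129/4.3 = 30.00 MPa.
A = 107×27.9 = 2985 mm².
F_allow = σ_allow × A = 30.00×2985 = 89560 N.

F_allow = 89.6 kN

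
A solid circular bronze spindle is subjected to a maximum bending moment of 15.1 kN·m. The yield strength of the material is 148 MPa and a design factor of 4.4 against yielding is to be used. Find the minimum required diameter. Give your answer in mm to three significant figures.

σ_allow = 148/4.4 = 33.64 MPa.
For a solid circular section σ = 32M/(πd³), so d³ = 32M/(π σ_allow) = 32×1.5100×10^7/(π×33.64) = 4.573×10^6 mm³.
d = 166.0 mm.

d = 166 mm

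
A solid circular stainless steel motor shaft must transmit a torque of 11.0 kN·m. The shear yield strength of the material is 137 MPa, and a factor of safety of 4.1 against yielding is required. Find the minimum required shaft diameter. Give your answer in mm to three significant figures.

d = 119 mm

Allowable shear stress τ_allow = 137/4.1 = 33.41 MPa.
For a solid shaft τ = 16T/(πd³), so d³ = 16T/(π τ_allow) = 16×1.1000×10^7/(π×33.41) = 1.677×10^6 mm³.
d = (1.677×10^6)^(1/3) = 118.8 mm.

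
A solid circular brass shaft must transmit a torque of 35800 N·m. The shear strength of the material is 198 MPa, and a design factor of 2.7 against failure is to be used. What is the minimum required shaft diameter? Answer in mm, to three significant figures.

Allowable shear stress τ_allow = 198/2.7 = 73.33 MPa.
For a solid shaft τ = 16T/(πd³), so d³ = 16T/(π τ_allow) = 16×3.5800×10^7/(π×73.33) = 2.486×10^6 mm³.
d = (2.486×10^6)^(1/3) = 135.5 mm.

d = 135 mm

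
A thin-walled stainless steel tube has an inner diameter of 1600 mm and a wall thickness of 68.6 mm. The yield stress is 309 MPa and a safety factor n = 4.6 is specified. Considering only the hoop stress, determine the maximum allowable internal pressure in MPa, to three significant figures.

p_allow = 5.76 MPa

σ_allow = 309/4.6 = 67.17 MPa.
σ_h = pD/(2t) → p_allow = 2σ_allow t/D = 2×67.17×68.6/1600 = 5.760 MPa.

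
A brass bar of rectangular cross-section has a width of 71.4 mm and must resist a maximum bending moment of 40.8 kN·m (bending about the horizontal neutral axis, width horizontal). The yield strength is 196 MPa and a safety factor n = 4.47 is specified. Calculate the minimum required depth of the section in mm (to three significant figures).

σ_allow = 196/4.47 = 43.85 MPa.
For a rectangular section σ = 6M/(bh²), so h² = 6M/(b σ_allow) = 6×4.0800×10^7/(71.4×43.85) = 78190 mm².
h = 279.6 mm.

h = 280 mm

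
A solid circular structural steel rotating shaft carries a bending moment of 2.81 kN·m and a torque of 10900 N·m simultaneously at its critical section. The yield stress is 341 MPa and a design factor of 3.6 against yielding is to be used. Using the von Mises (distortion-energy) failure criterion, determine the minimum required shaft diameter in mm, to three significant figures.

d = 102 mm

σ_allow = σ_y/n = 341/3.6 = 94.72 MPa.
For a solid shaft σ_b = 32M/(πd³) and τ = 16T/(πd³), so the von Mises stress is σ' = (16/πd³)·√(4M²+3T²).
√(4M²+3T²) = √(4×(2.810×10^6)² + 3×(1.090×10^7)²) = 1.970×10^7 N·mm.
d³ = 16×1.970×10^7/(π×94.72) = 1.059×10^6 mm³.
d = 101.9 mm.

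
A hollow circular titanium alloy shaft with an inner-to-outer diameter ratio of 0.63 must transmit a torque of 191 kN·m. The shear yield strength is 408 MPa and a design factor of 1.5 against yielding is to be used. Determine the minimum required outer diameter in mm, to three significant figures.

τ_allow = 408/1.5 = 272.0 MPa.
For a hollow shaft τ = 16T/[πd_o³(1−k⁴)] with k = 0.63, so 1−k⁴ = 0.8425.
d_o³ = 16T/[π τ_allow (1−k⁴)] = 16×1.9100×10^8/(π×272.0×0.8425) = 4.245×10^6 mm³.
d_o = 161.9 mm.

d_o = 162 mm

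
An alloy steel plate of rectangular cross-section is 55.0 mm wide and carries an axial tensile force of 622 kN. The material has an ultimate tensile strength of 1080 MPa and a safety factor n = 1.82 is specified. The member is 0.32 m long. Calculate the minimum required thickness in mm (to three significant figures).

t = 19.1 mm

σ_allow = 1080/1.82 = 593.4 MPa.
Required area A = F/σ_allow = 622000/593.4 = 1048 mm².
t = A/w = 1048/55.0 = 19.06 mm.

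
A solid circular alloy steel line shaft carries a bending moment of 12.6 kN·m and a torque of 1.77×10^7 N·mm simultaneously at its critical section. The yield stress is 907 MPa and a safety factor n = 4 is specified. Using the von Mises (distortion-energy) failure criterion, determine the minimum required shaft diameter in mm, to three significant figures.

σ_allow = σ_y/n = 907/4 = 226.8 MPa.
For a solid shaft σ_b = 32M/(πd³) and τ = 16T/(πd³), so the von Mises stress is σ' = (16/πd³)·√(4M²+3T²).
√(4M²+3T²) = √(4×(1.260×10^7)² + 3×(1.770×10^7)²) = 3.969×10^7 N·mm.
d³ = 16×3.969×10^7/(π×226.8) = 891400 mm³.
d = 96.24 mm.

d = 96.2 mm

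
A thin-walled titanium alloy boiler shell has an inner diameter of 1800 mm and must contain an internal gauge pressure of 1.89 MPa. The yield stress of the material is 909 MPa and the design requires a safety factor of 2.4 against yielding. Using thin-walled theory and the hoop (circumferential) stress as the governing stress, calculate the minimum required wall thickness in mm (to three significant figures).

t = 4.49 mm

σ_allow = 909/2.4 = 378.8 MPa.
Hoop stress σ_h = pD/(2t), so t = pD/(2σ_allow) = 1.89×1800/(2×378.8) = 4.491 mm.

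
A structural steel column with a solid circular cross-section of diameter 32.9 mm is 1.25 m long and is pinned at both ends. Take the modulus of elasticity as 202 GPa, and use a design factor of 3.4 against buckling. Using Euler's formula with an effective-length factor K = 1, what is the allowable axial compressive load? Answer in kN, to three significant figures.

I = πd⁴/64 = π×32.9⁴/64 = 57510 mm⁴.
Effective length L_e = KL = 1×1.25 m = 1250 mm.
Euler critical load P_cr = π²EI/L_e² = π²×202000×57510/1250² = 73380 N.
P_allow = P_cr/n = 73380/3.4 = 21580 N.

P_allow = 21.6 kN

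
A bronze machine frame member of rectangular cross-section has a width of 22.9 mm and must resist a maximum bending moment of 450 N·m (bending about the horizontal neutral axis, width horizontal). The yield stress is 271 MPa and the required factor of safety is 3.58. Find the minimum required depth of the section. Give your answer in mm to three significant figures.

σ_allow = 271/3.58 = 75.70 MPa.
For a rectangular section σ = 6M/(bh²), so h² = 6M/(b σ_allow) = 6×450000/(22.9×75.70) = 1558 mm².
h = 39.47 mm.

h = 39.5 mm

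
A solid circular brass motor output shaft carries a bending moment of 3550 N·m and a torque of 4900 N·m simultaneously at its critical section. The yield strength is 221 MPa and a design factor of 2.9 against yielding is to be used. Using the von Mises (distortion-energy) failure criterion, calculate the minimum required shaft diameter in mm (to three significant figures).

d = 90.4 mm

σ_allow = σ_y/n = 221/2.9 = 76.21 MPa.
For a solid shaft σ_b = 32M/(πd³) and τ = 16T/(πd³), so the von Mises stress is σ' = (16/πd³)·√(4M²+3T²).
√(4M²+3T²) = √(4×(3.550×10^6)² + 3×(4.900×10^6)²) = 1.107×10^7 N·mm.
d³ = 16×1.107×10^7/(π×76.21) = 739500 mm³.
d = 90.43 mm.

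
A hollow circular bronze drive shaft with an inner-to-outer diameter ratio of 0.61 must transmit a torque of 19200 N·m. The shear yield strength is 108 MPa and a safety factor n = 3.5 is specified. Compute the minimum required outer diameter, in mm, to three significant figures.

τ_allow = 108/3.5 = 30.86 MPa.
For a hollow shaft τ = 16T/[πd_o³(1−k⁴)] with k = 0.61, so 1−k⁴ = 0.8615.
d_o³ = 16T/[π τ_allow (1−k⁴)] = 16×1.9200×10^7/(π×30.86×0.8615) = 3.678×10^6 mm³.
d_o = 154.4 mm.

d_o = 154 mm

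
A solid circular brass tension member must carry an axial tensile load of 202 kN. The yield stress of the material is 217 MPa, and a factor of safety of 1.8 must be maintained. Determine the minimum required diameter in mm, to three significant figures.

d = 46.2 mm

Allowable stress σ_allow = 217/1.8 = 120.6 MPa.
Required area A = F/σ_allow = 202000/120.6 = 1676 mm².
A = πd²/4 → d = √(4A/π) = 46.19 mm.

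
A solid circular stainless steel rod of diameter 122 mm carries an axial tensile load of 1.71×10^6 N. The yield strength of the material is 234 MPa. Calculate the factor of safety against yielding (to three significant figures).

A = πd²/4 = 11690 mm².
σ = F/A = 1710000/11690 = 146.3 MPa.
n = 234/146.3 = 1.600.

n = 1.60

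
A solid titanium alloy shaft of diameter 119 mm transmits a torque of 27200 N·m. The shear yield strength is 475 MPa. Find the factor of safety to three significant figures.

n = 5.78

τ = 16T/(πd³) = 16×2.7200×10^7/(π×119³) = 82.20 MPa.
n = τ_limit/τ = 475/82.20 = 5.778.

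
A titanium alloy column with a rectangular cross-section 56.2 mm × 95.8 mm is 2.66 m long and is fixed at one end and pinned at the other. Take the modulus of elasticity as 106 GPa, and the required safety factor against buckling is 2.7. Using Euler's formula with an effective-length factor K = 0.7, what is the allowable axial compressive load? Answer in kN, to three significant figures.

Buckling occurs about the weak axis: I_min = h·b³/12 = 95.8×56.2³/12 = 1.417×10^6 mm⁴ (b = 56.2 mm is the smaller dimension).
Effective length L_e = KL = 0.7×2.66 m = 1862 mm.
Euler critical load P_cr = π²EI/L_e² = π²×106000×1.417×10^6/1862² = 427600 N.
P_allow = P_cr/n = 427600/2.7 = 158400 N.

P_allow = 158 kN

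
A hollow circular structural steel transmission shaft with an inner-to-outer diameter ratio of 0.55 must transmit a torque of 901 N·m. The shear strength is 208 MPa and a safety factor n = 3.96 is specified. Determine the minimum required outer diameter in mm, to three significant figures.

d_o = 45.8 mm

τ_allow = 208/3.96 = 52.53 MPa.
For a hollow shaft τ = 16T/[πd_o³(1−k⁴)] with k = 0.55, so 1−k⁴ = 0.9085.
d_o³ = 16T/[π τ_allow (1−k⁴)] = 16×901000/(π×52.53×0.9085) = 96160 mm³.
d_o = 45.81 mm.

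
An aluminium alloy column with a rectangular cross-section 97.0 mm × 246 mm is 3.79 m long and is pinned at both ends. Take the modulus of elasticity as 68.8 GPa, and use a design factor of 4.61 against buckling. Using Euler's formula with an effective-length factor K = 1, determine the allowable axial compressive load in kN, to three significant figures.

P_allow = 192 kN

Buckling occurs about the weak axis: I_min = h·b³/12 = 246×97.0³/12 = 1.871×10^7 mm⁴ (b = 97.0 mm is the smaller dimension).
Effective length L_e = KL = 1×3.79 m = 3790 mm.
Euler critical load P_cr = π²EI/L_e² = π²×68800×1.871×10^7/3790² = 884500 N.
P_allow = P_cr/n = 884500/4.61 = 191900 N.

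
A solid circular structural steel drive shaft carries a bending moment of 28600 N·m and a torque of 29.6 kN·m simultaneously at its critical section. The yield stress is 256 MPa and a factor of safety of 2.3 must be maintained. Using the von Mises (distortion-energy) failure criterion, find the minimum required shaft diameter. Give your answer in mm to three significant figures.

d = 152 mm

σ_allow = σ_y/n = 256/2.3 = 111.3 MPa.
For a solid shaft σ_b = 32M/(πd³) and τ = 16T/(πd³), so the von Mises stress is σ' = (16/πd³)·√(4M²+3T²).
√(4M²+3T²) = √(4×(2.860×10^7)² + 3×(2.960×10^7)²) = 7.681×10^7 N·mm.
d³ = 16×7.681×10^7/(π×111.3) = 3.515×10^6 mm³.
d = 152.0 mm.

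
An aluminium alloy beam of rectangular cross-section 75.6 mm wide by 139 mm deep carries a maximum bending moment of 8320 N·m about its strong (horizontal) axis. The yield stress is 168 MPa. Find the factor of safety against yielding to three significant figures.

Section modulus S = bh²/6 = 75.6×139²/6 = 243400 mm³.
σ = M/S = 8320000/243400 = 34.18 MPa.
n = 168/34.18 = 4.916.

n = 4.92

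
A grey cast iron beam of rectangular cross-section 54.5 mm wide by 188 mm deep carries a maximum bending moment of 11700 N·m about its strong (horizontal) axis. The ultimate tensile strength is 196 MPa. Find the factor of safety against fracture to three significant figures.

n = 5.38

Section modulus S = bh²/6 = 54.5×188²/6 = 321000 mm³.
σ = M/S = 1.1700×10^7/321000 = 36.44 MPa.
n = 196/36.44 = 5.378.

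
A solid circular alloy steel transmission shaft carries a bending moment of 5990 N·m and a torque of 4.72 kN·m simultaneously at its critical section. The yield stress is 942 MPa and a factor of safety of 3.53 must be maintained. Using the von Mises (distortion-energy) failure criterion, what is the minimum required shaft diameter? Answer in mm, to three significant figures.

d = 65.2 mm

σ_allow = σ_y/n = 942/3.53 = 266.9 MPa.
For a solid shaft σ_b = 32M/(πd³) and τ = 16T/(πd³), so the von Mises stress is σ' = (16/πd³)·√(4M²+3T²).
√(4M²+3T²) = √(4×(5.990×10^6)² + 3×(4.720×10^6)²) = 1.450×10^7 N·mm.
d³ = 16×1.450×10^7/(π×266.9) = 276800 mm³.
d = 65.17 mm.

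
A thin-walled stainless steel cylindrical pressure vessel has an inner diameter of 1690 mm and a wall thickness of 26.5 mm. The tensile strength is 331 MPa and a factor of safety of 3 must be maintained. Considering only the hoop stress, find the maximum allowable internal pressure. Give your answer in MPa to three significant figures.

σ_allow = 331/3 = 110.3 MPa.
σ_h = pD/(2t) → p_allow = 2σ_allow t/D = 2×110.3×26.5/1690 = 3.460 MPa.

p_allow = 3.46 MPa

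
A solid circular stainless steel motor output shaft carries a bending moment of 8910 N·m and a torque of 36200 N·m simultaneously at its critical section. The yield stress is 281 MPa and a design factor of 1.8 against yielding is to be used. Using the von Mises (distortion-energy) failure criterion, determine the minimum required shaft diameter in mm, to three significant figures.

σ_allow = σ_y/n = 281/1.8 = 156.1 MPa.
For a solid shaft σ_b = 32M/(πd³) and τ = 16T/(πd³), so the von Mises stress is σ' = (16/πd³)·√(4M²+3T²).
√(4M²+3T²) = √(4×(8.910×10^6)² + 3×(3.620×10^7)²) = 6.518×10^7 N·mm.
d³ = 16×6.518×10^7/(π×156.1) = 2.127×10^6 mm³.
d = 128.6 mm.

d = 129 mm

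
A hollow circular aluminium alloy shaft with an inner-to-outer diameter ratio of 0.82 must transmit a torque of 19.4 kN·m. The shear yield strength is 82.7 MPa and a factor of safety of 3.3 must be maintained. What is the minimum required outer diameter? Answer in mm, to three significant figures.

d_o = 193 mm

τ_allow = 82.7/3.3 = 25.06 MPa.
For a hollow shaft τ = 16T/[πd_o³(1−k⁴)] with k = 0.82, so 1−k⁴ = 0.5479.
d_o³ = 16T/[π τ_allow (1−k⁴)] = 16×1.9400×10^7/(π×25.06×0.5479) = 7.196×10^6 mm³.
d_o = 193.1 mm.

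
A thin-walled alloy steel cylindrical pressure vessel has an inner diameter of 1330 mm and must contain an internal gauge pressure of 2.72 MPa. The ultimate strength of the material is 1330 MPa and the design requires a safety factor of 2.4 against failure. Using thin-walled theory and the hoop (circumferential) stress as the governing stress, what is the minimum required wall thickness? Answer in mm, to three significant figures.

σ_allow = 1330/2.4 = 554.2 MPa.
Hoop stress σ_h = pD/(2t), so t = pD/(2σ_allow) = 2.72×1330/(2×554.2) = 3.264 mm.

t = 3.26 mm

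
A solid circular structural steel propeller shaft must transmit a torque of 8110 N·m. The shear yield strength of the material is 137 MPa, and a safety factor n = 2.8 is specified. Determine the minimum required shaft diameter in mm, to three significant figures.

Allowable shear stress τ_allow = 137/2.8 = 48.93 MPa.
For a solid shaft τ = 16T/(πd³), so d³ = 16T/(π τ_allow) = 16×8110000/(π×48.93) = 844200 mm³.
d = (844200)^(1/3) = 94.51 mm.

d = 94.5 mm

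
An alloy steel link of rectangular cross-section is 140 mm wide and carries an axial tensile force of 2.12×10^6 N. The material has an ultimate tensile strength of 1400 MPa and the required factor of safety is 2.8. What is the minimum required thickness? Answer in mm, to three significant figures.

t = 30.3 mm

σ_allow = 1400/2.8 = 500.0 MPa.
Required area A = F/σ_allow = 2120000/500.0 = 4240 mm².
t = A/w = 4240/140 = 30.29 mm.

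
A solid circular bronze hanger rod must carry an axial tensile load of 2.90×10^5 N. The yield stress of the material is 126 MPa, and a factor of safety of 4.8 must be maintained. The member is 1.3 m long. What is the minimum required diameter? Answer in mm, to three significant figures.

Allowable stress σ_allow = 126/4.8 = 26.25 MPa.
Required area A = F/σ_allow = 290000/26.25 = 11050 mm².
A = πd²/4 → d = √(4A/π) = 118.6 mm.

d = 119 mm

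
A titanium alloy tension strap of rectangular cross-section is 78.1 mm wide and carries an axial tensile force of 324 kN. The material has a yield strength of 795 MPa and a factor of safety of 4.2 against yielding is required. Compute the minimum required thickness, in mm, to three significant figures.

σ_allow = 795/4.2 = 189.3 MPa.
Required area A = F/σ_allow = 324000/189.3 = 1712 mm².
t = A/w = 1712/78.1 = 21.92 mm.

t = 21.9 mm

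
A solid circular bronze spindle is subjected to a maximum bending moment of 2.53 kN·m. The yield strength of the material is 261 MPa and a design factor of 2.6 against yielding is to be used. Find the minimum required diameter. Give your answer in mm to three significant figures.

σ_allow = 261/2.6 = 100.4 MPa.
For a solid circular section σ = 32M/(πd³), so d³ = 32M/(π σ_allow) = 32×2530000/(π×100.4) = 256700 mm³.
d = 63.56 mm.

d = 63.6 mm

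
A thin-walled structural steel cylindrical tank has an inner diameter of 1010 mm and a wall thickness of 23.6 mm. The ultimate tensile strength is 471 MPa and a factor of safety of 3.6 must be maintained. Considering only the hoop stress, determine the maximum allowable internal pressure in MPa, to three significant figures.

p_allow = 6.11 MPa

σ_allow = 471/3.6 = 130.8 MPa.
σ_h = pD/(2t) → p_allow = 2σ_allow t/D = 2×130.8×23.6/1010 = 6.114 MPa.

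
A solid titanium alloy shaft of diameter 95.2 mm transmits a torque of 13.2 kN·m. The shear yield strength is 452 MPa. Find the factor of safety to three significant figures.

τ = 16T/(πd³) = 16×1.3200×10^7/(π×95.2³) = 77.92 MPa.
n = τ_limit/τ = 452/77.92 = 5.801.

n = 5.80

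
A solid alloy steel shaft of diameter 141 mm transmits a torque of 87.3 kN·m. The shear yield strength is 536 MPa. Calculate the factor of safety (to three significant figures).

n = 3.38

τ = 16T/(πd³) = 16×8.7300×10^7/(π×141³) = 158.6 MPa.
n = τ_limit/τ = 536/158.6 = 3.379.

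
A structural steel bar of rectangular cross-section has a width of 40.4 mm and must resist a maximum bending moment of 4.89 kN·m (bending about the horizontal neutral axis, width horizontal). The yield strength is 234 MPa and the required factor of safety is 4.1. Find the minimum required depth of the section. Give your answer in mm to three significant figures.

σ_allow = 234/4.1 = 57.07 MPa.
For a rectangular section σ = 6M/(bh²), so h² = 6M/(b σ_allow) = 6×4890000/(40.4×57.07) = 12720 mm².
h = 112.8 mm.

h = 113 mm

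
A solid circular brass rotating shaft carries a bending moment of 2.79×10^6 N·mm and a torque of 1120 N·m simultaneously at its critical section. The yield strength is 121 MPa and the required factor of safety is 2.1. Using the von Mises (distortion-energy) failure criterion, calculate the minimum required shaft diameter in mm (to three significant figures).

σ_allow = σ_y/n = 121/2.1 = 57.62 MPa.
For a solid shaft σ_b = 32M/(πd³) and τ = 16T/(πd³), so the von Mises stress is σ' = (16/πd³)·√(4M²+3T²).
√(4M²+3T²) = √(4×(2.790×10^6)² + 3×(1.120×10^6)²) = 5.908×10^6 N·mm.
d³ = 16×5.908×10^6/(π×57.62) = 522200 mm³.
d = 80.53 mm.

d = 80.5 mm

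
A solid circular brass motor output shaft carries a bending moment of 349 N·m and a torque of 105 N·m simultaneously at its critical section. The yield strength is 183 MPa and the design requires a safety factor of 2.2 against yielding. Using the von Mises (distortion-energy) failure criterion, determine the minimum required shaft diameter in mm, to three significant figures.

d = 35.3 mm

σ_allow = σ_y/n = 183/2.2 = 83.18 MPa.
For a solid shaft σ_b = 32M/(πd³) and τ = 16T/(πd³), so the von Mises stress is σ' = (16/πd³)·√(4M²+3T²).
√(4M²+3T²) = √(4×(349000)² + 3×(105000)²) = 721300 N·mm.
d³ = 16×721300/(π×83.18) = 44160 mm³.
d = 35.35 mm.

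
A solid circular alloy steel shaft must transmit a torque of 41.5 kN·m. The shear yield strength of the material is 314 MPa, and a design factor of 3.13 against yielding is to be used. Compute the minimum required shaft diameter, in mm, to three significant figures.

Allowable shear stress τ_allow = 314/3.13 = 100.3 MPa.
For a solid shaft τ = 16T/(πd³), so d³ = 16T/(π τ_allow) = 16×4.1500×10^7/(π×100.3) = 2.107×10^6 mm³.
d = (2.107×10^6)^(1/3) = 128.2 mm.

d = 128 mm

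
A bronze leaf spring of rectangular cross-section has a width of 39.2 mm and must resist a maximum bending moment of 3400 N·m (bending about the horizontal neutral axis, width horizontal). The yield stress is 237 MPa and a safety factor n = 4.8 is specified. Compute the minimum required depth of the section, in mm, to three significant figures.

h = 103 mm

σ_allow = 237/4.8 = 49.38 MPa.
For a rectangular section σ = 6M/(bh²), so h² = 6M/(b σ_allow) = 6×3400000/(39.2×49.38) = 10540 mm².
h = 102.7 mm.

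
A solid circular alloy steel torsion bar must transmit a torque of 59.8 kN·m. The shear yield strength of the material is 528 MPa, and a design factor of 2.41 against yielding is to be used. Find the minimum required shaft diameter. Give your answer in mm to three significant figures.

Allowable shear stress τ_allow = 528/2.41 = 219.1 MPa.
For a solid shaft τ = 16T/(πd³), so d³ = 16T/(π τ_allow) = 16×5.9800×10^7/(π×219.1) = 1.390×10^6 mm³.
d = (1.390×10^6)^(1/3) = 111.6 mm.

d = 112 mm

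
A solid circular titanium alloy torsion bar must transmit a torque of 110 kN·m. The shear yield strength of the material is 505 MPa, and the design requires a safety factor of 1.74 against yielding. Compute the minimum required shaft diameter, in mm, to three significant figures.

Allowable shear stress τ_allow = 505/1.74 = 290.2 MPa.
For a solid shaft τ = 16T/(πd³), so d³ = 16T/(π τ_allow) = 16×1.1000×10^8/(π×290.2) = 1.930×10^6 mm³.
d = (1.930×10^6)^(1/3) = 124.5 mm.

d = 125 mm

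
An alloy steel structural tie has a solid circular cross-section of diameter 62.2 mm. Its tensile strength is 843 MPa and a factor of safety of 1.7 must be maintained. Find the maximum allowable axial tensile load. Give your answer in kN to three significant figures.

σ_allow = 843/1.7 = 495.9 MPa.
A = πd²/4 = π×62.2²/4 = 3039 mm².
F_allow = σ_allow × A = 495.9×3039 = 1.507×10^6 N.

F_allow = 1510 kN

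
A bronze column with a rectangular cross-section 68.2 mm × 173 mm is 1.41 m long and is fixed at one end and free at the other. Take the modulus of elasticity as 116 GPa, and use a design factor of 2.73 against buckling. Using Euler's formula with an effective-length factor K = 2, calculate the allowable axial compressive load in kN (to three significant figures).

P_allow = 241 kN

Buckling occurs about the weak axis: I_min = h·b³/12 = 173×68.2³/12 = 4.573×10^6 mm⁴ (b = 68.2 mm is the smaller dimension).
Effective length L_e = KL = 2×1.41 m = 2820 mm.
Euler critical load P_cr = π²EI/L_e² = π²×116000×4.573×10^6/2820² = 658400 N.
P_allow = P_cr/n = 658400/2.73 = 241200 N.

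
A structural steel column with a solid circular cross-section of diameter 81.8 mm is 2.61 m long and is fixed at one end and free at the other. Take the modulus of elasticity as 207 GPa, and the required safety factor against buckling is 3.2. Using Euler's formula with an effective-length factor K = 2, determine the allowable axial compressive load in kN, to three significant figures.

P_allow = 51.5 kN

I = πd⁴/64 = π×81.8⁴/64 = 2.198×10^6 mm⁴.
Effective length L_e = KL = 2×2.61 m = 5220 mm.
Euler critical load P_cr = π²EI/L_e² = π²×207000×2.198×10^6/5220² = 164800 N.
P_allow = P_cr/n = 164800/3.2 = 51490 N.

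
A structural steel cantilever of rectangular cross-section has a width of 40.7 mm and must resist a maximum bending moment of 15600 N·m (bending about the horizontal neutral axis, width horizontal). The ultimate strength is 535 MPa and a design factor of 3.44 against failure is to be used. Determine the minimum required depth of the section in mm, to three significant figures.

h = 122 mm

σ_allow = 535/3.44 = 155.5 MPa.
For a rectangular section σ = 6M/(bh²), so h² = 6M/(b σ_allow) = 6×1.5600×10^7/(40.7×155.5) = 14790 mm².
h = 121.6 mm.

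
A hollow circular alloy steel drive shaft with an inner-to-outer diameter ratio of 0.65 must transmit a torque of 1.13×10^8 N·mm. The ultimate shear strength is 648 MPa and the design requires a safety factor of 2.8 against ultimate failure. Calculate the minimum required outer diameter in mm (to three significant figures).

τ_allow = 648/2.8 = 231.4 MPa.
For a hollow shaft τ = 16T/[πd_o³(1−k⁴)] with k = 0.65, so 1−k⁴ = 0.8215.
d_o³ = 16T/[π τ_allow (1−k⁴)] = 16×1.1300×10^8/(π×231.4×0.8215) = 3.027×10^6 mm³.
d_o = 144.7 mm.

d_o = 145 mm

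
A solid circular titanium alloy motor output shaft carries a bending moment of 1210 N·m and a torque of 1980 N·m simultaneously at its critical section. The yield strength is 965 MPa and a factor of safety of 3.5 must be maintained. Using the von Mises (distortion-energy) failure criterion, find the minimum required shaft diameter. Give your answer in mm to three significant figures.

σ_allow = σ_y/n = 965/3.5 = 275.7 MPa.
For a solid shaft σ_b = 32M/(πd³) and τ = 16T/(πd³), so the von Mises stress is σ' = (16/πd³)·√(4M²+3T²).
√(4M²+3T²) = √(4×(1.210×10^6)² + 3×(1.980×10^6)²) = 4.197×10^6 N·mm.
d³ = 16×4.197×10^6/(π×275.7) = 77530 mm³.
d = 42.64 mm.

d = 42.6 mm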